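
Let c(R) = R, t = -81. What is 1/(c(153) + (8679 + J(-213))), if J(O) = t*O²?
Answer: -1/3666057 ≈ -2.7277e-7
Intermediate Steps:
J(O) = -81*O²
1/(c(153) + (8679 + J(-213))) = 1/(153 + (8679 - 81*(-213)²)) = 1/(153 + (8679 - 81*45369)) = 1/(153 + (8679 - 3674889)) = 1/(153 - 3666210) = 1/(-3666057) = -1/3666057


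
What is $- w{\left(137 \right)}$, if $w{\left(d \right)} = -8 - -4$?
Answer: $4$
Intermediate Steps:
$w{\left(d \right)} = -4$ ($w{\left(d \right)} = -8 + 4 = -4$)
$- w{\left(137 \right)} = \left(-1\right) \left(-4\right) = 4$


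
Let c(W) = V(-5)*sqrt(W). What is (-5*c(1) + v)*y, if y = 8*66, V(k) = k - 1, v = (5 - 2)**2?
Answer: 20592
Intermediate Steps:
v = 9 (v = 3**2 = 9)
V(k) = -1 + k
c(W) = -6*sqrt(W) (c(W) = (-1 - 5)*sqrt(W) = -6*sqrt(W))
y = 528
(-5*c(1) + v)*y = (-(-30)*sqrt(1) + 9)*528 = (-(-30) + 9)*528 = (-5*(-6) + 9)*528 = (30 + 9)*528 = 39*528 = 20592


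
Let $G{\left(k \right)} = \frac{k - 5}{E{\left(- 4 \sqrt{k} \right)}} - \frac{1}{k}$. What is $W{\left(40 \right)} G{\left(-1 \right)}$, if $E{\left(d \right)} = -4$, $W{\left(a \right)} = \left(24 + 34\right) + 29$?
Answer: $\frac{435}{2} \approx 217.5$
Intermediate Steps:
$W{\left(a \right)} = 87$ ($W{\left(a \right)} = 58 + 29 = 87$)
$G{\left(k \right)} = \frac{5}{4} - \frac{1}{k} - \frac{k}{4}$ ($G{\left(k \right)} = \frac{k - 5}{-4} - \frac{1}{k} = \left(-5 + k\right) \left(- \frac{1}{4}\right) - \frac{1}{k} = \left(\frac{5}{4} - \frac{k}{4}\right) - \frac{1}{k} = \frac{5}{4} - \frac{1}{k} - \frac{k}{4}$)
$W{\left(40 \right)} G{\left(-1 \right)} = 87 \left(\frac{5}{4} - \frac{1}{-1} - - \frac{1}{4}\right) = 87 \left(\frac{5}{4} - -1 + \frac{1}{4}\right) = 87 \left(\frac{5}{4} + 1 + \frac{1}{4}\right) = 87 \cdot \frac{5}{2} = \frac{435}{2}$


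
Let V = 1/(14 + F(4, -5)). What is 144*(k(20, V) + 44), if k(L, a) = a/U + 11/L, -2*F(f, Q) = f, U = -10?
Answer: 6414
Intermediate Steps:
F(f, Q) = -f/2
V = 1/12 (V = 1/(14 - 1/2*4) = 1/(14 - 2) = 1/12 ≈ 0.083333)
k(L, a) = 11/L - a/10 (k(L, a) = a/(-10) + 11/L = a*(-1/10) + 11/L = -a/10 + 11/L = 11/L - a/10)
144*(k(20, V) + 44) = 144*((11/20 - 1/10*1/12) + 44) = 144*((11*(1/20) - 1/120) + 44) = 144*((11/20 - 1/120) + 44) = 144*(13/24 + 44) = 144*(1069/24) = 6414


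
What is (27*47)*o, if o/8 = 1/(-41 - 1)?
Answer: -1692/7 ≈ -241.71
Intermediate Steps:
o = -4/21 (o = 8/(-41 - 1) = 8/(-42) = 8*(-1/42) = -4/21 ≈ -0.19048)
(27*47)*o = (27*47)*(-4/21) = 1269*(-4/21) = -1692/7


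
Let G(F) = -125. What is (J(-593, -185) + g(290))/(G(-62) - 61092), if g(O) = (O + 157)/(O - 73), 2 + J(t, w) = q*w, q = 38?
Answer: 1525497/13284089 ≈ 0.11484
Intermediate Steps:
J(t, w) = -2 + 38*w
g(O) = (157 + O)/(-73 + O)
(J(-593, -185) + g(290))/(G(-62) - 61092) = ((-2 + 38*(-185)) + (157 + 290)/(-73 + 290))/(-125 - 61092) = ((-2 - 7030) + 447/217)/(-61217) = (-7032 + (1/217)*447)*(-1/61217) = (-7032 + 447/217)*(-1/61217) = -1525497/217*(-1/61217) = 1525497/13284089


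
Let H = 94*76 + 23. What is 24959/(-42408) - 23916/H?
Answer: -397703627/101312712 ≈ -3.9255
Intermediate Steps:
H = 7167 (H = 7144 + 23 = 7167)
24959/(-42408) - 23916/H = 24959/(-42408) - 23916/7167 = 24959*(-1/42408) - 23916*1/7167 = -24959/42408 - 7972/2389 = -397703627/101312712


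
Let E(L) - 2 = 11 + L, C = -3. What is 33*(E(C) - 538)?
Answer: -17424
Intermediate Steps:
E(L) = 13 + L (E(L) = 2 + (11 + L) = 13 + L)
33*(E(C) - 538) = 33*((13 - 3) - 538) = 33*(10 - 538) = 33*(-528) = -17424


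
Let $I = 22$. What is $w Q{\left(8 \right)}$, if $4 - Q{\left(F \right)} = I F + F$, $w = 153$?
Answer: $-27540$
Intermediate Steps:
$Q{\left(F \right)} = 4 - 23 F$ ($Q{\left(F \right)} = 4 - \left(22 F + F\right) = 4 - 23 F$)
$w Q{\left(8 \right)} = 153 \left(4 - 184\right) = 153 \left(-180\right) = -27540$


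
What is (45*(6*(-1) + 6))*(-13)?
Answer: 0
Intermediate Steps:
(45*(6*(-1) + 6))*(-13) = (45*(-6 + 6))*(-13) = (45*0)*(-13) = 0*(-13) = 0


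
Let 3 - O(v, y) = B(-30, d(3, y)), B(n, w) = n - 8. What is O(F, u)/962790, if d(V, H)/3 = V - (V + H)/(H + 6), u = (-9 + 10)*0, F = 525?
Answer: 41/962790 ≈ 4.2585e-5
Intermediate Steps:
u = 0 (u = 1*0 = 0)
d(V, H) = 3*V - 3*(H + V)/(6 + H) (d(V, H) = 3*(V - (V + H)/(H + 6)) = 3*(V - (H + V)/(6 + H)) = 3*V - 3*(H + V)/(6 + H))
B(n, w) = -8 + n
O(v, y) = 41 (O(v, y) = 3 - (-8 - 30) = 3 - 1*(-38) = 3 + 38 = 41)
O(F, u)/962790 = 41/962790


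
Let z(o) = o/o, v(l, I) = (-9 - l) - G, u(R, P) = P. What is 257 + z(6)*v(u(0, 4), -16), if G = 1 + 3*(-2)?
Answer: 249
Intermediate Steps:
G = -5 (G = 1 - 6 = -5)
v(l, I) = -4 - l (v(l, I) = (-9 - l) - 1*(-5) = (-9 - l) + 5 = -4 - l)
z(o) = 1
257 + z(6)*v(u(0, 4), -16) = 257 + 1*(-4 - 1*4) = 257 + 1*(-4 - 4) = 257 + 1*(-8) = 257 - 8 = 249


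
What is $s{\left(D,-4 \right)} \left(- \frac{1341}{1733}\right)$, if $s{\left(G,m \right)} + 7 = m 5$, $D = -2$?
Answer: $\frac{36207}{1733} \approx 20.893$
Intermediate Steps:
$s{\left(G,m \right)} = -7 + 5 m$ ($s{\left(G,m \right)} = -7 + m 5 = -7 + 5 m$)
$s{\left(D,-4 \right)} \left(- \frac{1341}{1733}\right) = \left(-7 + 5 \left(-4\right)\right) \left(- \frac{1341}{1733}\right) = \left(-7 - 20\right) \left(\left(-1341\right) \frac{1}{1733}\right) = \left(-27\right) \left(- \frac{1341}{1733}\right) = \frac{36207}{1733}$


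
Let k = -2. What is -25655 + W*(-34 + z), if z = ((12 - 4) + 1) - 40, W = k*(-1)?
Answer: -25785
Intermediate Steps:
W = 2 (W = -2*(-1) = 2)
z = -31 (z = (8 + 1) - 40 = 9 - 40 = -31)
-25655 + W*(-34 + z) = -25655 + 2*(-34 - 31) = -25655 + 2*(-65) = -25655 - 130 = -25785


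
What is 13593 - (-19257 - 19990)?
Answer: 52840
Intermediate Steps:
13593 - (-19257 - 19990) = 13593 - 1*(-39247) = 13593 + 39247 = 52840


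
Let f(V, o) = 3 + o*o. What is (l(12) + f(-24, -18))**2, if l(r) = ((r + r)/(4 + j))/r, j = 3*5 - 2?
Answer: 30924721/289 ≈ 1.0701e+5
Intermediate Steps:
j = 13 (j = 15 - 2 = 13)
f(V, o) = 3 + o**2
l(r) = 2/17 (l(r) = ((r + r)/(4 + 13))/r = ((2*r)/17)/r = ((2*r)*(1/17))/r = (2*r/17)/r = 2/17)
(l(12) + f(-24, -18))**2 = (2/17 + (3 + (-18)**2))**2 = (2/17 + (3 + 324))**2 = (2/17 + 327)**2 = (5561/17)**2 = 30924721/289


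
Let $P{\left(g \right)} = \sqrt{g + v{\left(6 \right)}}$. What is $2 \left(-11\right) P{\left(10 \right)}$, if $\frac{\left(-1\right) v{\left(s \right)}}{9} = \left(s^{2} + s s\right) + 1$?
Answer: $- 22 i \sqrt{647} \approx - 559.6 i$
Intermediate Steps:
$v{\left(s \right)} = -9 - 18 s^{2}$ ($v{\left(s \right)} = - 9 \left(\left(s^{2} + s s\right) + 1\right) = - 9 \left(\left(s^{2} + s^{2}\right) + 1\right) = - 9 \left(2 s^{2} + 1\right) = - 9 \left(1 + 2 s^{2}\right) = -9 - 18 s^{2}$)
$P{\left(g \right)} = \sqrt{-657 + g}$ ($P{\left(g \right)} = \sqrt{g - \left(9 + 18 \cdot 6^{2}\right)} = \sqrt{g - 657} = \sqrt{-657 + g}$)
$2 \left(-11\right) P{\left(10 \right)} = 2 \left(-11\right) \sqrt{-657 + 10} = - 22 \sqrt{-647} = - 22 i \sqrt{647}$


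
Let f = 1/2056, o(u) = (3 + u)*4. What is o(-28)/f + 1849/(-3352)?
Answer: -689173049/3352 ≈ -2.0560e+5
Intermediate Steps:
o(u) = 12 + 4*u
f = 1/2056 ≈ 0.00048638
o(-28)/f + 1849/(-3352) = (12 + 4*(-28))/(1/2056) + 1849/(-3352) = (12 - 112)*2056 + 1849*(-1/3352) = -100*2056 - 1849/3352 = -205600 - 1849/3352 = -689173049/3352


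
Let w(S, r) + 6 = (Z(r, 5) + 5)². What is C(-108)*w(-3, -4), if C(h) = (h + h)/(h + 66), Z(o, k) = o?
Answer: -180/7 ≈ -25.714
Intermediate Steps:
w(S, r) = -6 + (5 + r)² (w(S, r) = -6 + (r + 5)² = -6 + (5 + r)²)
C(h) = 2*h/(66 + h) (C(h) = (2*h)/(66 + h) = 2*h/(66 + h))
C(-108)*w(-3, -4) = (2*(-108)/(66 - 108))*(-6 + (5 - 4)²) = (2*(-108)/(-42))*(-6 + 1²) = (2*(-108)*(-1/42))*(-6 + 1) = (36/7)*(-5) = -180/7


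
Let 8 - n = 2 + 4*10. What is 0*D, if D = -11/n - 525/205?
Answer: 0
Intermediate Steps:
n = -34 (n = 8 - (2 + 4*10) = 8 - (2 + 40) = 8 - 1*42 = 8 - 42 = -34)
D = -3119/1394 (D = -11/(-34) - 525/205 = -11*(-1/34) - 525*1/205 = 11/34 - 105/41 = -3119/1394 ≈ -2.2374)
0*D = 0*(-3119/1394) = 0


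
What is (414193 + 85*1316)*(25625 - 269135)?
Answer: -128099166030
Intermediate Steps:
(414193 + 85*1316)*(25625 - 269135) = (414193 + 111860)*(-243510) = 526053*(-243510) = -128099166030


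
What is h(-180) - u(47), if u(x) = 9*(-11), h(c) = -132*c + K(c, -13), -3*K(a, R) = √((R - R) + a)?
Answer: 23859 - 2*I*√5 ≈ 23859.0 - 4.4721*I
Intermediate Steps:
K(a, R) = -√a/3 (K(a, R) = -√((R - R) + a)/3 = -√(0 + a)/3 = -√a/3)
h(c) = -132*c - √c/3
u(x) = -99
h(-180) - u(47) = (-132*(-180) - 2*I*√5) - 1*(-99) = (23760 - 2*I*√5) + 99 = 23859 - 2*I*√5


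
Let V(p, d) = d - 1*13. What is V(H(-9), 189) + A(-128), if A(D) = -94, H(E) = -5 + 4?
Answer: 82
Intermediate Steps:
H(E) = -1
V(p, d) = -13 + d (V(p, d) = d - 13 = -13 + d)
V(H(-9), 189) + A(-128) = (-13 + 189) - 94 = 176 - 94 = 82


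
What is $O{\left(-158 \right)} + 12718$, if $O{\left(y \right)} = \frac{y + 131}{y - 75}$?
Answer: $\frac{2963321}{233} \approx 12718.0$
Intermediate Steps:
$O{\left(y \right)} = \frac{131 + y}{-75 + y}$
$O{\left(-158 \right)} + 12718 = \frac{131 - 158}{-75 - 158} + 12718 = \frac{1}{-233} \left(-27\right) + 12718 = \left(- \frac{1}{233}\right) \left(-27\right) + 12718 = \frac{27}{233} + 12718 = \frac{2963321}{233}$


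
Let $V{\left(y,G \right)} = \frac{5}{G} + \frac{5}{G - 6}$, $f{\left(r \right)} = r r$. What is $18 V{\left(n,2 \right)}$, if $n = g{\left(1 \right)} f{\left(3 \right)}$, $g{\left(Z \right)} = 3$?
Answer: $\frac{45}{2} \approx 22.5$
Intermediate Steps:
$f{\left(r \right)} = r^{2}$
$n = 27$ ($n = 3 \cdot 3^{2} = 3 \cdot 9 = 27$)
$V{\left(y,G \right)} = \frac{5}{G} + \frac{5}{-6 + G}$ ($V{\left(y,G \right)} = \frac{5}{G} + \frac{5}{G - 6} = \frac{5}{G} + \frac{5}{-6 + G}$)
$18 V{\left(n,2 \right)} = 18 \frac{10 \left(-3 + 2\right)}{2 \left(-6 + 2\right)} = 18 \cdot 10 \cdot \frac{1}{2} \frac{1}{-4} \left(-1\right) = 18 \cdot 10 \cdot \frac{1}{2} \left(- \frac{1}{4}\right) \left(-1\right) = 18 \cdot \frac{5}{4} = \frac{45}{2}$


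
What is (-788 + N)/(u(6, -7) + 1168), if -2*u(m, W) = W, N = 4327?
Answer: 7078/2343 ≈ 3.0209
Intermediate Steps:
u(m, W) = -W/2
(-788 + N)/(u(6, -7) + 1168) = (-788 + 4327)/(-1/2*(-7) + 1168) = 3539/(7/2 + 1168) = 3539/(2343/2) = 3539*(2/2343) = 7078/2343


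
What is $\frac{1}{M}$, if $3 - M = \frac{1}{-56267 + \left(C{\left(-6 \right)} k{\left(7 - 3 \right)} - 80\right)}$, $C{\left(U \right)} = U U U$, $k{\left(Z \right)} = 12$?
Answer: $\frac{58939}{176818} \approx 0.33333$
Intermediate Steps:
$C{\left(U \right)} = U^{3}$ ($C{\left(U \right)} = U^{2} U = U^{3}$)
$M = \frac{176818}{58939}$ ($M = 3 - \frac{1}{-56267 + \left(\left(-6\right)^{3} \cdot 12 - 80\right)} = 3 - \frac{1}{-56267 - 2672} = 3 - \frac{1}{-58939} = 3 - - \frac{1}{58939} = 3 + \frac{1}{58939} = \frac{176818}{58939} \approx 3.0$)
$\frac{1}{M} = \frac{1}{\frac{176818}{58939}} = \frac{58939}{176818}$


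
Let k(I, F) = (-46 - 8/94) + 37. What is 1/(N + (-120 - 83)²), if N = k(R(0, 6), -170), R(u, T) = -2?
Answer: 47/1936396 ≈ 2.4272e-5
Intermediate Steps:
k(I, F) = -427/47 (k(I, F) = (-46 - 8*1/94) + 37 = (-46 - 4/47) + 37 = -2166/47 + 37 = -427/47)
N = -427/47 ≈ -9.0851
1/(N + (-120 - 83)²) = 1/(-427/47 + (-120 - 83)²) = 1/(-427/47 + (-203)²) = 1/(-427/47 + 41209) = 1/(1936396/47) = 47/1936396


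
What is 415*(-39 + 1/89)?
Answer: -1440050/89 ≈ -16180.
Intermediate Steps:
415*(-39 + 1/89) = 415*(-3470/89) = -1440050/89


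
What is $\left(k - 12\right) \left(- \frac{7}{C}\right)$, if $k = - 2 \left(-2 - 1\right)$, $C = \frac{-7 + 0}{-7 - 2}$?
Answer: $54$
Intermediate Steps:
$C = \frac{7}{9}$ ($C = - \frac{7}{-9} = \left(-7\right) \left(- \frac{1}{9}\right) = \frac{7}{9} \approx 0.77778$)
$k = 6$ ($k = \left(-2\right) \left(-3\right) = 6$)
$\left(k - 12\right) \left(- \frac{7}{C}\right) = \left(6 - 12\right) \left(- \frac{7}{\frac{7}{9}}\right) = - 6 \left(\left(-7\right) \frac{9}{7}\right) = \left(-6\right) \left(-9\right) = 54$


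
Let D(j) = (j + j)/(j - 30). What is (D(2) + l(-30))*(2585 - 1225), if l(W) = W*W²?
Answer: -257041360/7 ≈ -3.6720e+7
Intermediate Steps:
l(W) = W³
D(j) = 2*j/(-30 + j) (D(j) = (2*j)/(-30 + j) = 2*j/(-30 + j))
(D(2) + l(-30))*(2585 - 1225) = (2*2/(-30 + 2) + (-30)³)*(2585 - 1225) = (2*2/(-28) - 27000)*1360 = (2*2*(-1/28) - 27000)*1360 = (-⅐ - 27000)*1360 = -189001/7*1360 = -257041360/7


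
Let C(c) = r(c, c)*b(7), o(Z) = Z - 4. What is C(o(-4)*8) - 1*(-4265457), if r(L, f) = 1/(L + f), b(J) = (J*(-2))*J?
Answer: 272989297/64 ≈ 4.2655e+6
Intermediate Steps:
o(Z) = -4 + Z
b(J) = -2*J**2 (b(J) = (-2*J)*J = -2*J**2)
C(c) = -49/c (C(c) = (-2*7**2)/(c + c) = (-2*49)/((2*c)) = (1/(2*c))*(-98) = -49/c)
C(o(-4)*8) - 1*(-4265457) = -49*1/(8*(-4 - 4)) - 1*(-4265457) = -49/((-8*8)) + 4265457 = -49/(-64) + 4265457 = -49*(-1/64) + 4265457 = 49/64 + 4265457 = 272989297/64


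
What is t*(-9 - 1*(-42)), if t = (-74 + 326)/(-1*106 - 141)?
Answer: -8316/247 ≈ -33.668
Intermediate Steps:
t = -252/247 (t = 252/(-106 - 141) = 252/(-247) = 252*(-1/247) = -252/247 ≈ -1.0202)
t*(-9 - 1*(-42)) = -252*(-9 - 1*(-42))/247 = -252*(-9 + 42)/247 = -252/247*33 = -8316/247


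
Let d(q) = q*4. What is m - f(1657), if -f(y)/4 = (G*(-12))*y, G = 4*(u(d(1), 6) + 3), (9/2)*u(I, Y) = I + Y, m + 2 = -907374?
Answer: -7706384/3 ≈ -2.5688e+6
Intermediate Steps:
m = -907376 (m = -2 - 907374 = -907376)
d(q) = 4*q
u(I, Y) = 2*I/9 + 2*Y/9 (u(I, Y) = 2*(I + Y)/9 = 2*I/9 + 2*Y/9)
G = 188/9 (G = 4*((2*(4*1)/9 + (2/9)*6) + 3) = 4*(((2/9)*4 + 4/3) + 3) = 4*((8/9 + 4/3) + 3) = 4*(20/9 + 3) = 4*(47/9) = 188/9 ≈ 20.889)
f(y) = 3008*y/3 (f(y) = -4*(188/9)*(-12)*y = -(-3008)*y/3 = 3008*y/3)
m - f(1657) = -907376 - 3008*1657/3 = -907376 - 1*4984256/3 = -907376 - 4984256/3 = -7706384/3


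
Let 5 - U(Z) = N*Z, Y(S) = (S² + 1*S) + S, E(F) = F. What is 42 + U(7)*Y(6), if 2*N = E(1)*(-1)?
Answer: 450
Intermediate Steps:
Y(S) = S² + 2*S (Y(S) = (S² + S) + S = (S + S²) + S = S² + 2*S)
N = -½ (N = (1*(-1))/2 = (½)*(-1) = -½ ≈ -0.50000)
U(Z) = 5 + Z/2 (U(Z) = 5 - (-1)*Z/2 = 5 + Z/2)
42 + U(7)*Y(6) = 42 + (5 + (½)*7)*(6*(2 + 6)) = 42 + (5 + 7/2)*(6*8) = 42 + (17/2)*48 = 42 + 408 = 450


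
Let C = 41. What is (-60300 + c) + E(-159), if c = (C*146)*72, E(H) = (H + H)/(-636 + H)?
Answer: 1853462/5 ≈ 3.7069e+5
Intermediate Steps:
E(H) = 2*H/(-636 + H) (E(H) = (2*H)/(-636 + H) = 2*H/(-636 + H))
c = 430992 (c = (41*146)*72 = 5986*72 = 430992)
(-60300 + c) + E(-159) = (-60300 + 430992) + 2*(-159)/(-636 - 159) = 370692 + 2*(-159)/(-795) = 370692 + 2*(-159)*(-1/795) = 370692 + ⅖ = 1853462/5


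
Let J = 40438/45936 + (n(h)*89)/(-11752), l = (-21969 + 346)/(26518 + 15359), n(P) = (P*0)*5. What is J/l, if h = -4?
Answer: -8552637/5016536 ≈ -1.7049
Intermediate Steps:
n(P) = 0 (n(P) = 0*5 = 0)
l = -21623/41877 ≈ -0.51635
J = 20219/22968 (J = 40438/45936 + (0*89)/(-11752) = 40438*(1/45936) + 0*(-1/11752) = 20219/22968 + 0 = 20219/22968 ≈ 0.88031)
J/l = 20219/(22968*(-21623/41877)) = (20219/22968)*(-41877/21623) = -8552637/5016536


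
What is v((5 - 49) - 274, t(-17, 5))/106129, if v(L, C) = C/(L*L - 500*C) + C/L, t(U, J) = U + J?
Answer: 17801/50212919899 ≈ 3.5451e-7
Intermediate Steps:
t(U, J) = J + U
v(L, C) = C/L + C/(L² - 500*C) (v(L, C) = C/(L² - 500*C) + C/L = C/L + C/(L² - 500*C))
v((5 - 49) - 274, t(-17, 5))/106129 = ((5 - 17)*(-((5 - 49) - 274) - ((5 - 49) - 274)² + 500*(5 - 17))/(((5 - 49) - 274)*(-((5 - 49) - 274)² + 500*(5 - 17))))/106129 = -12*(-(-44 - 274) - (-44 - 274)² + 500*(-12))/((-44 - 274)*(-(-44 - 274)² + 500*(-12)))*(1/106129) = -12*(-1*(-318) - 1*(-318)² - 6000)/(-318*(-1*(-318)² - 6000))*(1/106129) = -12*(-1/318)*(318 - 1*101124 - 6000)/(-1*101124 - 6000)*(1/106129) = -12*(-1/318)*(318 - 101124 - 6000)/(-101124 - 6000)*(1/106129) = -12*(-1/318)*(-106806)/(-107124)*(1/106129) = -12*(-1/318)*(-1/107124)*(-106806)*(1/106129) = (17801/473131)*(1/106129) = 17801/50212919899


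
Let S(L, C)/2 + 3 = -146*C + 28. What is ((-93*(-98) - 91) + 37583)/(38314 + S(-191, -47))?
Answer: 23303/26044 ≈ 0.89476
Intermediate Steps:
S(L, C) = 50 - 292*C (S(L, C) = -6 + 2*(-146*C + 28) = -6 + 2*(28 - 146*C) = -6 + (56 - 292*C) = 50 - 292*C)
((-93*(-98) - 91) + 37583)/(38314 + S(-191, -47)) = ((-93*(-98) - 91) + 37583)/(38314 + (50 - 292*(-47))) = ((9114 - 91) + 37583)/(38314 + (50 + 13724)) = (9023 + 37583)/(38314 + 13774) = 46606/52088 = 46606*(1/52088) = 23303/26044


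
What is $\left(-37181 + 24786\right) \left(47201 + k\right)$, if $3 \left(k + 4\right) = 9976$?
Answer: $- \frac{1878672965}{3} \approx -6.2622 \cdot 10^{8}$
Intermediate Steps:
$k = \frac{9964}{3}$ ($k = -4 + \frac{1}{3} \cdot 9976 = -4 + \frac{9976}{3} = \frac{9964}{3} \approx 3321.3$)
$\left(-37181 + 24786\right) \left(47201 + k\right) = \left(-37181 + 24786\right) \left(47201 + \frac{9964}{3}\right) = \left(-12395\right) \frac{151567}{3} = - \frac{1878672965}{3}$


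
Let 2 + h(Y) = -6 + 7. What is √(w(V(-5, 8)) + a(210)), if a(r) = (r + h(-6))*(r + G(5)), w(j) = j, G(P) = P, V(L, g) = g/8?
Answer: 2*√11234 ≈ 211.98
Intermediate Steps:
V(L, g) = g/8 (V(L, g) = g*(⅛) = g/8)
h(Y) = -1 (h(Y) = -2 + (-6 + 7) = -2 + 1 = -1)
a(r) = (-1 + r)*(5 + r) (a(r) = (r - 1)*(r + 5) = (-1 + r)*(5 + r))
√(w(V(-5, 8)) + a(210)) = √((⅛)*8 + (-5 + 210² + 4*210)) = √(1 + (-5 + 44100 + 840)) = √(1 + 44935) = √44936 = 2*√11234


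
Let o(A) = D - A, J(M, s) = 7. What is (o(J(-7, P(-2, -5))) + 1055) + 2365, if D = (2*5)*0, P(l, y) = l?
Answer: 3413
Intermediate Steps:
D = 0 (D = 10*0 = 0)
o(A) = -A (o(A) = 0 - A = -A)
(o(J(-7, P(-2, -5))) + 1055) + 2365 = (-1*7 + 1055) + 2365 = (-7 + 1055) + 2365 = 1048 + 2365 = 3413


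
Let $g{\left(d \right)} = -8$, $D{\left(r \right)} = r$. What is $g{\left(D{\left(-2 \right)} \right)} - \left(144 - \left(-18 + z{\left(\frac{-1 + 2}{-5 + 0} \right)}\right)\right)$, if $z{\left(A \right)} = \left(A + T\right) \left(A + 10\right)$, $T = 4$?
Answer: $- \frac{3319}{25} \approx -132.76$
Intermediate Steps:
$z{\left(A \right)} = \left(4 + A\right) \left(10 + A\right)$ ($z{\left(A \right)} = \left(A + 4\right) \left(A + 10\right) = \left(4 + A\right) \left(10 + A\right)$)
$g{\left(D{\left(-2 \right)} \right)} - \left(144 - \left(-18 + z{\left(\frac{-1 + 2}{-5 + 0} \right)}\right)\right) = -8 - \left(144 - \left(-18 + \left(40 + \left(\frac{-1 + 2}{-5 + 0}\right)^{2} + 14 \frac{-1 + 2}{-5 + 0}\right)\right)\right) = -8 - \left(144 - \left(-18 + \left(40 + \left(1 \frac{1}{-5}\right)^{2} + 14 \cdot 1 \frac{1}{-5}\right)\right)\right) = -8 - \left(144 - \left(-18 + \left(40 + \left(1 \left(- \frac{1}{5}\right)\right)^{2} + 14 \cdot 1 \left(- \frac{1}{5}\right)\right)\right)\right) = -8 - \left(144 - \left(-18 + \left(40 + \left(- \frac{1}{5}\right)^{2} + 14 \left(- \frac{1}{5}\right)\right)\right)\right) = -8 - \left(144 - \left(-18 + \left(40 + \frac{1}{25} - \frac{14}{5}\right)\right)\right) = -8 - \left(144 - \left(-18 + \frac{931}{25}\right)\right) = -8 - \left(144 - \frac{481}{25}\right) = -8 - \frac{3119}{25} = - \frac{3319}{25}$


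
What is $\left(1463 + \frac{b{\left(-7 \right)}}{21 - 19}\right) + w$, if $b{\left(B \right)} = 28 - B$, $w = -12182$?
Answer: $- \frac{21403}{2} \approx -10702.0$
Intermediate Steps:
$\left(1463 + \frac{b{\left(-7 \right)}}{21 - 19}\right) + w = \left(1463 + \frac{28 - -7}{21 - 19}\right) - 12182 = \left(1463 + \frac{28 + 7}{2}\right) - 12182 = \left(1463 + \frac{1}{2} \cdot 35\right) - 12182 = \left(1463 + \frac{35}{2}\right) - 12182 = \frac{2961}{2} - 12182 = - \frac{21403}{2}$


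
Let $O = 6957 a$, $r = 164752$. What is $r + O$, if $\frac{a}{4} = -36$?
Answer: $-837056$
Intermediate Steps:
$a = -144$ ($a = 4 \left(-36\right) = -144$)
$O = -1001808$ ($O = 6957 \left(-144\right) = -1001808$)
$r + O = 164752 - 1001808 = -837056$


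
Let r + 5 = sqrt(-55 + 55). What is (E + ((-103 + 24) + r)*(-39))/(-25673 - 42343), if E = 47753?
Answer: -51029/68016 ≈ -0.75025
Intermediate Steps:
r = -5 (r = -5 + sqrt(-55 + 55) = -5 + sqrt(0) = -5 + 0 = -5)
(E + ((-103 + 24) + r)*(-39))/(-25673 - 42343) = (47753 + ((-103 + 24) - 5)*(-39))/(-25673 - 42343) = (47753 + (-79 - 5)*(-39))/(-68016) = (47753 - 84*(-39))*(-1/68016) = (47753 + 3276)*(-1/68016) = 51029*(-1/68016) = -51029/68016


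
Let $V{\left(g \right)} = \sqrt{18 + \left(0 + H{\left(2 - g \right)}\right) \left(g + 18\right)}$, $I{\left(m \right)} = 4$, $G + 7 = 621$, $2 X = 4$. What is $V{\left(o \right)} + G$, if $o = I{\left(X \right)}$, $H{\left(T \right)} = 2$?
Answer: $614 + \sqrt{62} \approx 621.87$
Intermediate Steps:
$X = 2$ ($X = \frac{1}{2} \cdot 4 = 2$)
$G = 614$ ($G = -7 + 621 = 614$)
$o = 4$
$V{\left(g \right)} = \sqrt{54 + 2 g}$ ($V{\left(g \right)} = \sqrt{18 + \left(0 + 2\right) \left(g + 18\right)} = \sqrt{18 + 2 \left(18 + g\right)} = \sqrt{18 + \left(36 + 2 g\right)} = \sqrt{54 + 2 g}$)
$V{\left(o \right)} + G = \sqrt{54 + 2 \cdot 4} + 614 = \sqrt{54 + 8} + 614 = \sqrt{62} + 614 = 614 + \sqrt{62}$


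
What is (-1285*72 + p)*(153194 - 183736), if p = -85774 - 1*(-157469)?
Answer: 636037150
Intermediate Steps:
p = 71695 (p = -85774 + 157469 = 71695)
(-1285*72 + p)*(153194 - 183736) = (-1285*72 + 71695)*(153194 - 183736) = (-92520 + 71695)*(-30542) = -20825*(-30542) = 636037150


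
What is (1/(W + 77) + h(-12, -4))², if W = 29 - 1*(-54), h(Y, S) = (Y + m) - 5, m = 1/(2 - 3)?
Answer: 8288641/25600 ≈ 323.77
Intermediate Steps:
m = -1 (m = 1/(-1) = -1)
h(Y, S) = -6 + Y (h(Y, S) = (Y - 1) - 5 = (-1 + Y) - 5 = -6 + Y)
W = 83 (W = 29 + 54 = 83)
(1/(W + 77) + h(-12, -4))² = (1/(83 + 77) + (-6 - 12))² = (1/160 - 18)² = (-2879/160)² = 8288641/25600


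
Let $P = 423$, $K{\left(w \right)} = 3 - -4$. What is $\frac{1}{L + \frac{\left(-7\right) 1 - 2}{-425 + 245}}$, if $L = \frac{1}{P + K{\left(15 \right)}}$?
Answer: $\frac{172}{9} \approx 19.111$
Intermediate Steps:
$K{\left(w \right)} = 7$ ($K{\left(w \right)} = 3 + 4 = 7$)
$L = \frac{1}{430}$ ($L = \frac{1}{423 + 7} = \frac{1}{430} \approx 0.0023256$)
$\frac{1}{L + \frac{\left(-7\right) 1 - 2}{-425 + 245}} = \frac{1}{\frac{1}{430} + \frac{\left(-7\right) 1 - 2}{-425 + 245}} = \frac{1}{\frac{1}{430} + \frac{-7 - 2}{-180}} = \frac{1}{\frac{1}{430} - - \frac{1}{20}} = \frac{1}{\frac{1}{430} + \frac{1}{20}} = \frac{1}{\frac{9}{172}} = \frac{172}{9}$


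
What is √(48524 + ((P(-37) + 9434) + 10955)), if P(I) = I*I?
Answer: √70282 ≈ 265.11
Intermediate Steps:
P(I) = I²
√(48524 + ((P(-37) + 9434) + 10955)) = √(48524 + (((-37)² + 9434) + 10955)) = √(48524 + ((1369 + 9434) + 10955)) = √(48524 + (10803 + 10955)) = √(48524 + 21758) = √70282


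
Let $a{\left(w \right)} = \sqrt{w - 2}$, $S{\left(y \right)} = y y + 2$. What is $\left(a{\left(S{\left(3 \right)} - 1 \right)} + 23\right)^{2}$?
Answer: $537 + 92 \sqrt{2} \approx 667.11$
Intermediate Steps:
$S{\left(y \right)} = 2 + y^{2}$ ($S{\left(y \right)} = y^{2} + 2 = 2 + y^{2}$)
$a{\left(w \right)} = \sqrt{-2 + w}$
$\left(a{\left(S{\left(3 \right)} - 1 \right)} + 23\right)^{2} = \left(\sqrt{-2 + \left(\left(2 + 3^{2}\right) - 1\right)} + 23\right)^{2} = \left(\sqrt{-2 + \left(\left(2 + 9\right) - 1\right)} + 23\right)^{2} = \left(\sqrt{-2 + \left(11 - 1\right)} + 23\right)^{2} = \left(\sqrt{-2 + 10} + 23\right)^{2} = \left(\sqrt{8} + 23\right)^{2} = \left(2 \sqrt{2} + 23\right)^{2} = \left(23 + 2 \sqrt{2}\right)^{2}$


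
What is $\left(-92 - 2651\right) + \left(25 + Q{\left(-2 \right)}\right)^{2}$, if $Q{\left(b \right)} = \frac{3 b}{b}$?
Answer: $-1959$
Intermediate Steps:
$Q{\left(b \right)} = 3$
$\left(-92 - 2651\right) + \left(25 + Q{\left(-2 \right)}\right)^{2} = \left(-92 - 2651\right) + \left(25 + 3\right)^{2} = -2743 + 28^{2} = -2743 + 784 = -1959$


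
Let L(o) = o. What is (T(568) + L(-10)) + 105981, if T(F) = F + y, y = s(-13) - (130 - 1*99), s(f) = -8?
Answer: 106500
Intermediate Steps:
y = -39 (y = -8 - (130 - 1*99) = -8 - (130 - 99) = -8 - 1*31 = -8 - 31 = -39)
T(F) = -39 + F (T(F) = F - 39 = -39 + F)
(T(568) + L(-10)) + 105981 = ((-39 + 568) - 10) + 105981 = (529 - 10) + 105981 = 519 + 105981 = 106500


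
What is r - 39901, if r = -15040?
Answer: -54941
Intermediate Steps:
r - 39901 = -15040 - 39901 = -54941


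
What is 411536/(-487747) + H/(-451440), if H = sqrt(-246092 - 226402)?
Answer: -24208/28691 - I*sqrt(472494)/451440 ≈ -0.84375 - 0.0015226*I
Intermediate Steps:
H = I*sqrt(472494) (H = sqrt(-472494) = I*sqrt(472494) ≈ 687.38*I)
411536/(-487747) + H/(-451440) = 411536/(-487747) + (I*sqrt(472494))/(-451440) = 411536*(-1/487747) + (I*sqrt(472494))*(-1/451440) = -24208/28691 - I*sqrt(472494)/451440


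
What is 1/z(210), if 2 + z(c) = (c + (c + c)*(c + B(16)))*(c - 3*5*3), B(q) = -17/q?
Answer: 4/58056067 ≈ 6.8899e-8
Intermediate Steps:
z(c) = -2 + (-45 + c)*(c + 2*c*(-17/16 + c)) (z(c) = -2 + (c + (c + c)*(c - 17/16))*(c - 3*5*3) = -2 + (c + (2*c)*(c - 17*1/16))*(c - 15*3) = -2 + (c + (2*c)*(c - 17/16))*(c - 45) = -2 + (c + (2*c)*(-17/16 + c))*(-45 + c) = -2 + (c + 2*c*(-17/16 + c))*(-45 + c) = -2 + (-45 + c)*(c + 2*c*(-17/16 + c)))
1/z(210) = 1/(-2 + 2*210³ - 729/8*210² + (405/8)*210) = 1/(-2 + 2*9261000 - 729/8*44100 + 42525/4) = 1/(-2 + 18522000 - 8037225/2 + 42525/4) = 1/(58056067/4) = 4/58056067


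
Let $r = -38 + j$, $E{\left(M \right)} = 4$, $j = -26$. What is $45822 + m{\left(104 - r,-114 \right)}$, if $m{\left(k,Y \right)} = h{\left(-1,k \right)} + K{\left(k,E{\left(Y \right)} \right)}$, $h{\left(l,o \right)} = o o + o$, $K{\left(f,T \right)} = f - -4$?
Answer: $74386$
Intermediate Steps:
$r = -64$ ($r = -38 - 26 = -64$)
$K{\left(f,T \right)} = 4 + f$ ($K{\left(f,T \right)} = f + 4 = 4 + f$)
$h{\left(l,o \right)} = o + o^{2}$ ($h{\left(l,o \right)} = o^{2} + o = o + o^{2}$)
$m{\left(k,Y \right)} = 4 + k + k \left(1 + k\right)$ ($m{\left(k,Y \right)} = k \left(1 + k\right) + \left(4 + k\right) = 4 + k + k \left(1 + k\right)$)
$45822 + m{\left(104 - r,-114 \right)} = 45822 + \left(4 + \left(104 - -64\right) + \left(104 - -64\right) \left(1 + \left(104 - -64\right)\right)\right) = 45822 + \left(4 + \left(104 + 64\right) + \left(104 + 64\right) \left(1 + \left(104 + 64\right)\right)\right) = 45822 + \left(4 + 168 + 168 \left(1 + 168\right)\right) = 45822 + \left(4 + 168 + 168 \cdot 169\right) = 45822 + \left(4 + 168 + 28392\right) = 45822 + 28564 = 74386$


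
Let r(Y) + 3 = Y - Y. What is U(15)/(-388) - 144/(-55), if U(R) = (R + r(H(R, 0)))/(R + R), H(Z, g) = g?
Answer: 5585/2134 ≈ 2.6171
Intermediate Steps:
r(Y) = -3 (r(Y) = -3 + (Y - Y) = -3 + 0 = -3)
U(R) = (-3 + R)/(2*R) (U(R) = (R - 3)/(R + R) = (-3 + R)/((2*R)) = (-3 + R)*(1/(2*R)) = (-3 + R)/(2*R))
U(15)/(-388) - 144/(-55) = ((1/2)*(-3 + 15)/15)/(-388) - 144/(-55) = ((1/2)*(1/15)*12)*(-1/388) - 144*(-1/55) = (2/5)*(-1/388) + 144/55 = -1/970 + 144/55 = 5585/2134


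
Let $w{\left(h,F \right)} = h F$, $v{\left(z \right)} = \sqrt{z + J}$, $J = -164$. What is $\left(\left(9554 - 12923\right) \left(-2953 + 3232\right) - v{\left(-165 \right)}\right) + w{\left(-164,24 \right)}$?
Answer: $-943887 - i \sqrt{329} \approx -9.4389 \cdot 10^{5} - 18.138 i$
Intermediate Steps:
$v{\left(z \right)} = \sqrt{-164 + z}$ ($v{\left(z \right)} = \sqrt{z - 164} = \sqrt{-164 + z}$)
$w{\left(h,F \right)} = F h$
$\left(\left(9554 - 12923\right) \left(-2953 + 3232\right) - v{\left(-165 \right)}\right) + w{\left(-164,24 \right)} = \left(\left(9554 - 12923\right) \left(-2953 + 3232\right) - \sqrt{-164 - 165}\right) + 24 \left(-164\right) = \left(\left(-3369\right) 279 - \sqrt{-329}\right) - 3936 = \left(-939951 - i \sqrt{329}\right) - 3936 = -943887 - i \sqrt{329}$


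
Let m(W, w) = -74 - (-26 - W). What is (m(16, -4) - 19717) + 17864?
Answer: -1885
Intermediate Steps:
m(W, w) = -48 + W (m(W, w) = -74 + (26 + W) = -48 + W)
(m(16, -4) - 19717) + 17864 = ((-48 + 16) - 19717) + 17864 = (-32 - 19717) + 17864 = -19749 + 17864 = -1885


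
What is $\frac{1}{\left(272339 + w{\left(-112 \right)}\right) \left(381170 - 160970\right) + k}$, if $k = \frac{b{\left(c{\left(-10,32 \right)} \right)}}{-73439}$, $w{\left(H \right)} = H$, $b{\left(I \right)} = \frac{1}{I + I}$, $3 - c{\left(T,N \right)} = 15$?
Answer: $\frac{1762536}{105654137265374401} \approx 1.6682 \cdot 10^{-11}$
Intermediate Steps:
$c{\left(T,N \right)} = -12$ ($c{\left(T,N \right)} = 3 - 15 = -12$)
$b{\left(I \right)} = \frac{1}{2 I}$
$k = \frac{1}{1762536}$ ($k = \frac{\frac{1}{2} \frac{1}{-12}}{-73439} = \frac{1}{2} \left(- \frac{1}{12}\right) \left(- \frac{1}{73439}\right) = \left(- \frac{1}{24}\right) \left(- \frac{1}{73439}\right) = \frac{1}{1762536} \approx 5.6736 \cdot 10^{-7}$)
$\frac{1}{\left(272339 + w{\left(-112 \right)}\right) \left(381170 - 160970\right) + k} = \frac{1}{\left(272339 - 112\right) \left(381170 - 160970\right) + \frac{1}{1762536}} = \frac{1}{272227 \cdot 220200 + \frac{1}{1762536}} = \frac{1}{59944385400 + \frac{1}{1762536}} = \frac{1}{\frac{105654137265374401}{1762536}} = \frac{1762536}{105654137265374401}$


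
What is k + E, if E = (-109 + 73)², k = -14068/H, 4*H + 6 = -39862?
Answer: 12931300/9967 ≈ 1297.4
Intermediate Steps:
H = -9967 (H = -3/2 + (¼)*(-39862) = -3/2 - 19931/2 = -9967)
k = 14068/9967 (k = -14068/(-9967) = -14068*(-1/9967) = 14068/9967 ≈ 1.4115)
E = 1296 (E = (-36)² = 1296)
k + E = 14068/9967 + 1296 = 12931300/9967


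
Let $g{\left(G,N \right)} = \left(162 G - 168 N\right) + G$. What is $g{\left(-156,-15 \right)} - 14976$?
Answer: $-37884$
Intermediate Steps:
$g{\left(G,N \right)} = - 168 N + 163 G$ ($g{\left(G,N \right)} = \left(- 168 N + 162 G\right) + G = - 168 N + 163 G$)
$g{\left(-156,-15 \right)} - 14976 = \left(\left(-168\right) \left(-15\right) + 163 \left(-156\right)\right) - 14976 = \left(2520 - 25428\right) - 14976 = -22908 - 14976 = -37884$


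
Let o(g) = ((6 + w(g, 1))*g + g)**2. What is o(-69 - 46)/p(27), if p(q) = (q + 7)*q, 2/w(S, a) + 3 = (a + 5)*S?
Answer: 310956793225/440868582 ≈ 705.33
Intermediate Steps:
w(S, a) = 2/(-3 + S*(5 + a)) (w(S, a) = 2/(-3 + (a + 5)*S) = 2/(-3 + (5 + a)*S) = 2/(-3 + S*(5 + a)))
p(q) = q*(7 + q) (p(q) = (7 + q)*q = q*(7 + q))
o(g) = (g + g*(6 + 2/(-3 + 6*g)))**2 (o(g) = ((6 + 2/(-3 + 5*g + g*1))*g + g)**2 = ((6 + 2/(-3 + 5*g + g))*g + g)**2 = ((6 + 2/(-3 + 6*g))*g + g)**2 = (g*(6 + 2/(-3 + 6*g)) + g)**2 = (g + g*(6 + 2/(-3 + 6*g)))**2)
o(-69 - 46)/p(27) = ((-69 - 46)**2*(-19 + 42*(-69 - 46))**2/(9*(-1 + 2*(-69 - 46))**2))/((27*(7 + 27))) = ((1/9)*(-115)**2*(-19 + 42*(-115))**2/(-1 + 2*(-115))**2)/((27*34)) = ((1/9)*13225*(-19 - 4830)**2/(-1 - 230)**2)/918 = ((1/9)*13225*(-4849)**2/(-231)**2)*(1/918) = ((1/9)*13225*(1/53361)*23512801)*(1/918) = (310956793225/480249)*(1/918) = 310956793225/440868582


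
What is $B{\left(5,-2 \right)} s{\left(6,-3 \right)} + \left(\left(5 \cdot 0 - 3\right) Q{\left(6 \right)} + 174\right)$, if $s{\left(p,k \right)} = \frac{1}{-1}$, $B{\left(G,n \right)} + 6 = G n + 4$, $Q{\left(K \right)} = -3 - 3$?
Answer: $204$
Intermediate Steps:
$Q{\left(K \right)} = -6$ ($Q{\left(K \right)} = -3 - 3 = -6$)
$B{\left(G,n \right)} = -2 + G n$ ($B{\left(G,n \right)} = -6 + \left(G n + 4\right) = -6 + \left(4 + G n\right) = -2 + G n$)
$s{\left(p,k \right)} = -1$
$B{\left(5,-2 \right)} s{\left(6,-3 \right)} + \left(\left(5 \cdot 0 - 3\right) Q{\left(6 \right)} + 174\right) = \left(-2 + 5 \left(-2\right)\right) \left(-1\right) + \left(\left(5 \cdot 0 - 3\right) \left(-6\right) + 174\right) = \left(-2 - 10\right) \left(-1\right) + \left(\left(0 - 3\right) \left(-6\right) + 174\right) = \left(-12\right) \left(-1\right) + \left(\left(-3\right) \left(-6\right) + 174\right) = 12 + \left(18 + 174\right) = 12 + 192 = 204$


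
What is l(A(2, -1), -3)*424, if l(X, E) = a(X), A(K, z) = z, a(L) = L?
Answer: -424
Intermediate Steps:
l(X, E) = X
l(A(2, -1), -3)*424 = -1*424 = -424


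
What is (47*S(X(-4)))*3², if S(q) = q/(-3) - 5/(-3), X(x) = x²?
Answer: -1551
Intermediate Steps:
S(q) = 5/3 - q/3 (S(q) = q*(-⅓) - 5*(-⅓) = -q/3 + 5/3 = 5/3 - q/3)
(47*S(X(-4)))*3² = (47*(5/3 - ⅓*(-4)²))*3² = (47*(5/3 - ⅓*16))*9 = (47*(5/3 - 16/3))*9 = (47*(-11/3))*9 = -517/3*9 = -1551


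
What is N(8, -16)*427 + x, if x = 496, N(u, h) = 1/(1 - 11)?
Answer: 4533/10 ≈ 453.30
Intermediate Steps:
N(u, h) = -⅒ (N(u, h) = 1/(-10) = -⅒)
N(8, -16)*427 + x = -⅒*427 + 496 = -427/10 + 496 = 4533/10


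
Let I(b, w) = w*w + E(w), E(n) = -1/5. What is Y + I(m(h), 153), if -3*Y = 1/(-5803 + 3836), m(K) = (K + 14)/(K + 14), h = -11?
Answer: 690676649/29505 ≈ 23409.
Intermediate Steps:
E(n) = -⅕ (E(n) = -1*⅕ = -⅕)
m(K) = 1 (m(K) = (14 + K)/(14 + K) = 1)
I(b, w) = -⅕ + w² (I(b, w) = w*w - ⅕ = w² - ⅕ = -⅕ + w²)
Y = 1/5901 (Y = -1/(3*(-5803 + 3836)) = -⅓/(-1967) = -⅓*(-1/1967) = 1/5901 ≈ 0.00016946)
Y + I(m(h), 153) = 1/5901 + (-⅕ + 153²) = 1/5901 + (-⅕ + 23409) = 1/5901 + 117044/5 = 690676649/29505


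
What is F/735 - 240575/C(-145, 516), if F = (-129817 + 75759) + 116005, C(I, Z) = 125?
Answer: -450878/245 ≈ -1840.3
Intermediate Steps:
F = 61947 (F = -54058 + 116005 = 61947)
F/735 - 240575/C(-145, 516) = 61947/735 - 240575/125 = 61947*(1/735) - 240575*1/125 = 20649/245 - 9623/5 = -450878/245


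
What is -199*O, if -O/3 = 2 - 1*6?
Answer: -2388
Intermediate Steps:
O = 12 (O = -3*(2 - 1*6) = -3*(2 - 6) = -3*(-4) = 12)
-199*O = -199*12 = -2388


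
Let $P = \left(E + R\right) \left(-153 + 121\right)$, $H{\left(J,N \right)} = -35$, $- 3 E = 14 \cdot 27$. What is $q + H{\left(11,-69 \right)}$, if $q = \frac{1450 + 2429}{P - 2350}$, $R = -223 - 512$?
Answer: $- \frac{878191}{25202} \approx -34.846$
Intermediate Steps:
$E = -126$ ($E = - \frac{14 \cdot 27}{3} = \left(- \frac{1}{3}\right) 378 = -126$)
$R = -735$
$P = 27552$ ($P = \left(-126 - 735\right) \left(-153 + 121\right) = \left(-861\right) \left(-32\right) = 27552$)
$q = \frac{3879}{25202}$ ($q = \frac{1450 + 2429}{27552 - 2350} = \frac{3879}{25202} \approx 0.15392$)
$q + H{\left(11,-69 \right)} = \frac{3879}{25202} - 35 = - \frac{878191}{25202}$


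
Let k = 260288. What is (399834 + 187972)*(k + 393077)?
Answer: 384051867190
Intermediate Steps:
(399834 + 187972)*(k + 393077) = (399834 + 187972)*(260288 + 393077) = 587806*653365 = 384051867190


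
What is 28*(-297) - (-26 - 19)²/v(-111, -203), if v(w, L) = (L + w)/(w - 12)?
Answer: -2860299/314 ≈ -9109.2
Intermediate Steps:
v(w, L) = (L + w)/(-12 + w)
28*(-297) - (-26 - 19)²/v(-111, -203) = 28*(-297) - (-26 - 19)²/((-203 - 111)/(-12 - 111)) = -8316 - (-45)²/(-314/(-123)) = -8316 - 2025/((-1/123*(-314))) = -8316 - 2025/314/123 = -8316 - 2025*123/314 = -8316 - 1*249075/314 = -8316 - 249075/314 = -2860299/314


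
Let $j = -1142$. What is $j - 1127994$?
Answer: $-1129136$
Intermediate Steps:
$j - 1127994 = -1142 - 1127994 = -1129136$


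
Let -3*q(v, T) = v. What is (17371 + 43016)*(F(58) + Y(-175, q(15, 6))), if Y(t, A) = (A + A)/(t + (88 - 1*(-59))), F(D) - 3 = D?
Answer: 51872433/14 ≈ 3.7052e+6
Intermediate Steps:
q(v, T) = -v/3
F(D) = 3 + D
Y(t, A) = 2*A/(147 + t) (Y(t, A) = (2*A)/(t + (88 + 59)) = (2*A)/(t + 147) = (2*A)/(147 + t) = 2*A/(147 + t))
(17371 + 43016)*(F(58) + Y(-175, q(15, 6))) = (17371 + 43016)*((3 + 58) + 2*(-⅓*15)/(147 - 175)) = 60387*(61 + 2*(-5)/(-28)) = 60387*(61 + 2*(-5)*(-1/28)) = 60387*(61 + 5/14) = 60387*(859/14) = 51872433/14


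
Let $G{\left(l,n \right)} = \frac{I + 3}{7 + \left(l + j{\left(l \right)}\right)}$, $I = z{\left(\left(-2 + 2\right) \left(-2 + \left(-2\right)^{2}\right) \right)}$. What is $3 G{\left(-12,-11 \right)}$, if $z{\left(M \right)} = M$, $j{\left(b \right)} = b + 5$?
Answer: $- \frac{3}{4} \approx -0.75$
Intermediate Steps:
$j{\left(b \right)} = 5 + b$
$I = 0$ ($I = \left(-2 + 2\right) \left(-2 + \left(-2\right)^{2}\right) = 0 \left(-2 + 4\right) = 0 \cdot 2 = 0$)
$G{\left(l,n \right)} = \frac{3}{12 + 2 l}$ ($G{\left(l,n \right)} = \frac{0 + 3}{7 + \left(l + \left(5 + l\right)\right)} = \frac{3}{7 + \left(5 + 2 l\right)} = \frac{3}{12 + 2 l}$)
$3 G{\left(-12,-11 \right)} = 3 \frac{3}{2 \left(6 - 12\right)} = 3 \frac{3}{2 \left(-6\right)} = 3 \cdot \frac{3}{2} \left(- \frac{1}{6}\right) = 3 \left(- \frac{1}{4}\right) = - \frac{3}{4}$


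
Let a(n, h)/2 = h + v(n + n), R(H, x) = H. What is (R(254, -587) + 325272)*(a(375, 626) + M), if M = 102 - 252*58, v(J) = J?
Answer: -3828836812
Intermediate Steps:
a(n, h) = 2*h + 4*n (a(n, h) = 2*(h + (n + n)) = 2*(h + 2*n) = 2*h + 4*n)
M = -14514 (M = 102 - 14616 = -14514)
(R(254, -587) + 325272)*(a(375, 626) + M) = (254 + 325272)*((2*626 + 4*375) - 14514) = 325526*((1252 + 1500) - 14514) = 325526*(2752 - 14514) = 325526*(-11762) = -3828836812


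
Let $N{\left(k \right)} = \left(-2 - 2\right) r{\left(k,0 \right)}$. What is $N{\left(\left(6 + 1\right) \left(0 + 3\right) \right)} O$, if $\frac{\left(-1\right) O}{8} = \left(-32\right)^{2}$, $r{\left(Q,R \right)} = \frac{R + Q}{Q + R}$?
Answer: $32768$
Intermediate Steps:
$r{\left(Q,R \right)} = 1$ ($r{\left(Q,R \right)} = \frac{Q + R}{Q + R} = 1$)
$N{\left(k \right)} = -4$ ($N{\left(k \right)} = \left(-2 - 2\right) 1 = \left(-4\right) 1 = -4$)
$O = -8192$ ($O = - 8 \left(-32\right)^{2} = \left(-8\right) 1024 = -8192$)
$N{\left(\left(6 + 1\right) \left(0 + 3\right) \right)} O = \left(-4\right) \left(-8192\right) = 32768$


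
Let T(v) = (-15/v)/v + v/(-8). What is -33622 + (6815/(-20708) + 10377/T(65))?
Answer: -39710942246419/1137883892 ≈ -34899.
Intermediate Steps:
T(v) = -15/v² - v/8 (T(v) = -15/v² + v*(-⅛) = -15/v² - v/8)
-33622 + (6815/(-20708) + 10377/T(65)) = -33622 + (6815/(-20708) + 10377/(-15/65² - ⅛*65)) = -33622 + (6815*(-1/20708) + 10377/(-15*1/4225 - 65/8)) = -33622 + (-6815/20708 + 10377/(-3/845 - 65/8)) = -33622 + (-6815/20708 + 10377/(-54949/6760)) = -33622 + (-6815/20708 + 10377*(-6760/54949)) = -33622 + (-6815/20708 - 70148520/54949) = -33622 - 1453010029595/1137883892 = -39710942246419/1137883892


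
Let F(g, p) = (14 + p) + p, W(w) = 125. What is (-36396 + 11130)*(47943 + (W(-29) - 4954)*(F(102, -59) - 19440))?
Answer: -2385765269454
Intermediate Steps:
F(g, p) = 14 + 2*p
(-36396 + 11130)*(47943 + (W(-29) - 4954)*(F(102, -59) - 19440)) = (-36396 + 11130)*(47943 + (125 - 4954)*((14 + 2*(-59)) - 19440)) = -25266*(47943 - 4829*((14 - 118) - 19440)) = -25266*(47943 - 4829*(-104 - 19440)) = -25266*(47943 - 4829*(-19544)) = -25266*(47943 + 94377976) = -25266*94425919 = -2385765269454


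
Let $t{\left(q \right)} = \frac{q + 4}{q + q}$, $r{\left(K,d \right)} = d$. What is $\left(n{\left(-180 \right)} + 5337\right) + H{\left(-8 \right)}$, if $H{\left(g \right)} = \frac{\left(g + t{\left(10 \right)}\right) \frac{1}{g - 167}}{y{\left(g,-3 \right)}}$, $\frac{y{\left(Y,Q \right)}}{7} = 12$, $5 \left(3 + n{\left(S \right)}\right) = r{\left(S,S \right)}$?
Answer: $\frac{778806073}{147000} \approx 5298.0$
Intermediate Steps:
$n{\left(S \right)} = -3 + \frac{S}{5}$
$t{\left(q \right)} = \frac{4 + q}{2 q}$
$y{\left(Y,Q \right)} = 84$ ($y{\left(Y,Q \right)} = 7 \cdot 12 = 84$)
$H{\left(g \right)} = \frac{\frac{7}{10} + g}{84 \left(-167 + g\right)}$ ($H{\left(g \right)} = \frac{\left(g + \frac{4 + 10}{2 \cdot 10}\right) \frac{1}{g - 167}}{84} = \frac{g + \frac{1}{2} \cdot \frac{1}{10} \cdot 14}{-167 + g} \frac{1}{84} = \frac{g + \frac{7}{10}}{-167 + g} \frac{1}{84} = \frac{\frac{7}{10} + g}{-167 + g} \frac{1}{84} = \frac{\frac{7}{10} + g}{84 \left(-167 + g\right)}$)
$\left(n{\left(-180 \right)} + 5337\right) + H{\left(-8 \right)} = \left(\left(-3 + \frac{1}{5} \left(-180\right)\right) + 5337\right) + \frac{7 + 10 \left(-8\right)}{840 \left(-167 - 8\right)} = \left(\left(-3 - 36\right) + 5337\right) + \frac{7 - 80}{840 \left(-175\right)} = \left(-39 + 5337\right) + \frac{1}{840} \left(- \frac{1}{175}\right) \left(-73\right) = 5298 + \frac{73}{147000} = \frac{778806073}{147000}$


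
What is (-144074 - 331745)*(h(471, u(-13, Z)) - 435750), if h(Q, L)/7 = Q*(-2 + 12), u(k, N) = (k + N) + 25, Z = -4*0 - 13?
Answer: 191650376820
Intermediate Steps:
Z = -13 (Z = 0 - 13 = -13)
u(k, N) = 25 + N + k (u(k, N) = (N + k) + 25 = 25 + N + k)
h(Q, L) = 70*Q (h(Q, L) = 7*(Q*(-2 + 12)) = 7*(Q*10) = 7*(10*Q) = 70*Q)
(-144074 - 331745)*(h(471, u(-13, Z)) - 435750) = (-144074 - 331745)*(70*471 - 435750) = -475819*(32970 - 435750) = -475819*(-402780) = 191650376820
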